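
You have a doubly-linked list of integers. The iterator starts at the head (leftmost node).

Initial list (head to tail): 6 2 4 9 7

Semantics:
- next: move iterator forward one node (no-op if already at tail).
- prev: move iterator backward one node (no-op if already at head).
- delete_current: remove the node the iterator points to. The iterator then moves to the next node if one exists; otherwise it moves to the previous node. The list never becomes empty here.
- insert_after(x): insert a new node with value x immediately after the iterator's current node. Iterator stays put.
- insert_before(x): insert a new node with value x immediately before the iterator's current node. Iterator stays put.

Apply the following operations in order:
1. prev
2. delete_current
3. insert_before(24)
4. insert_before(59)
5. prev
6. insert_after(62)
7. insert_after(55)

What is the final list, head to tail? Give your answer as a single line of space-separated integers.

Answer: 24 59 55 62 2 4 9 7

Derivation:
After 1 (prev): list=[6, 2, 4, 9, 7] cursor@6
After 2 (delete_current): list=[2, 4, 9, 7] cursor@2
After 3 (insert_before(24)): list=[24, 2, 4, 9, 7] cursor@2
After 4 (insert_before(59)): list=[24, 59, 2, 4, 9, 7] cursor@2
After 5 (prev): list=[24, 59, 2, 4, 9, 7] cursor@59
After 6 (insert_after(62)): list=[24, 59, 62, 2, 4, 9, 7] cursor@59
After 7 (insert_after(55)): list=[24, 59, 55, 62, 2, 4, 9, 7] cursor@59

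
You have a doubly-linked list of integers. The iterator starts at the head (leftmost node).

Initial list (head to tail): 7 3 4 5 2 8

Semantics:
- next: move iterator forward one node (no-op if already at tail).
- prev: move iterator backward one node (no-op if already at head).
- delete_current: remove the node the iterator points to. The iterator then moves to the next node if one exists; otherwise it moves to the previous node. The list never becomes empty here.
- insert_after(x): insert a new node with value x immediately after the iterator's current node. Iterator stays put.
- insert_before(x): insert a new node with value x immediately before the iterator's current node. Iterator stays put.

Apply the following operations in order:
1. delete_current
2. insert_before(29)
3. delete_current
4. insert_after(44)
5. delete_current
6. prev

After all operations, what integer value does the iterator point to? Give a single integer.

Answer: 29

Derivation:
After 1 (delete_current): list=[3, 4, 5, 2, 8] cursor@3
After 2 (insert_before(29)): list=[29, 3, 4, 5, 2, 8] cursor@3
After 3 (delete_current): list=[29, 4, 5, 2, 8] cursor@4
After 4 (insert_after(44)): list=[29, 4, 44, 5, 2, 8] cursor@4
After 5 (delete_current): list=[29, 44, 5, 2, 8] cursor@44
After 6 (prev): list=[29, 44, 5, 2, 8] cursor@29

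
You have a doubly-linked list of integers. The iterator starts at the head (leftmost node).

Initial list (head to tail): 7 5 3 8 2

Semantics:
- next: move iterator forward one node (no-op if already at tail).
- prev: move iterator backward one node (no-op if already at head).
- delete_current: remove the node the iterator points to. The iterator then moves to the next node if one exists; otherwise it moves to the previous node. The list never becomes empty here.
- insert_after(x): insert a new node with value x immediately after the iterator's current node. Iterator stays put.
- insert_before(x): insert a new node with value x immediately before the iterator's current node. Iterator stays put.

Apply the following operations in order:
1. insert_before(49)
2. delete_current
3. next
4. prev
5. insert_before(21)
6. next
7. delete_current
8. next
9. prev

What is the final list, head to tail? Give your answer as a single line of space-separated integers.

Answer: 49 21 5 8 2

Derivation:
After 1 (insert_before(49)): list=[49, 7, 5, 3, 8, 2] cursor@7
After 2 (delete_current): list=[49, 5, 3, 8, 2] cursor@5
After 3 (next): list=[49, 5, 3, 8, 2] cursor@3
After 4 (prev): list=[49, 5, 3, 8, 2] cursor@5
After 5 (insert_before(21)): list=[49, 21, 5, 3, 8, 2] cursor@5
After 6 (next): list=[49, 21, 5, 3, 8, 2] cursor@3
After 7 (delete_current): list=[49, 21, 5, 8, 2] cursor@8
After 8 (next): list=[49, 21, 5, 8, 2] cursor@2
After 9 (prev): list=[49, 21, 5, 8, 2] cursor@8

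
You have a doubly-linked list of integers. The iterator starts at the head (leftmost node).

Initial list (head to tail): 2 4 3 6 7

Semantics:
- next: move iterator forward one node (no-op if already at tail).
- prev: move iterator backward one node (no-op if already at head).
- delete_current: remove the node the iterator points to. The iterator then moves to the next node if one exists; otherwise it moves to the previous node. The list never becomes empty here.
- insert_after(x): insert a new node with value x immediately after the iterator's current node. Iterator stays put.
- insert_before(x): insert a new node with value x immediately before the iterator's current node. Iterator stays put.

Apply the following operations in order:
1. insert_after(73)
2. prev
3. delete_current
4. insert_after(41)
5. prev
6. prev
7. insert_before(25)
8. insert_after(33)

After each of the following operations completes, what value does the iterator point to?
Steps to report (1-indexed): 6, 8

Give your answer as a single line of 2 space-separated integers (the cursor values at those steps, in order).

Answer: 73 73

Derivation:
After 1 (insert_after(73)): list=[2, 73, 4, 3, 6, 7] cursor@2
After 2 (prev): list=[2, 73, 4, 3, 6, 7] cursor@2
After 3 (delete_current): list=[73, 4, 3, 6, 7] cursor@73
After 4 (insert_after(41)): list=[73, 41, 4, 3, 6, 7] cursor@73
After 5 (prev): list=[73, 41, 4, 3, 6, 7] cursor@73
After 6 (prev): list=[73, 41, 4, 3, 6, 7] cursor@73
After 7 (insert_before(25)): list=[25, 73, 41, 4, 3, 6, 7] cursor@73
After 8 (insert_after(33)): list=[25, 73, 33, 41, 4, 3, 6, 7] cursor@73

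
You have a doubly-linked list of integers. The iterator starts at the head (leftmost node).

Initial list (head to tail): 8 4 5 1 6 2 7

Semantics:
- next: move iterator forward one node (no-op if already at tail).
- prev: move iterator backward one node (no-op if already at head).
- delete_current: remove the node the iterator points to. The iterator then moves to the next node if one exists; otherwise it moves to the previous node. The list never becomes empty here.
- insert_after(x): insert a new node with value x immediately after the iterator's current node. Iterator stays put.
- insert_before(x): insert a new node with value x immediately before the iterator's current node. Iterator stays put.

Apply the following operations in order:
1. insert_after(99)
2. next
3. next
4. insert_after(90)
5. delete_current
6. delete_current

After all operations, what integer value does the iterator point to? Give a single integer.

Answer: 5

Derivation:
After 1 (insert_after(99)): list=[8, 99, 4, 5, 1, 6, 2, 7] cursor@8
After 2 (next): list=[8, 99, 4, 5, 1, 6, 2, 7] cursor@99
After 3 (next): list=[8, 99, 4, 5, 1, 6, 2, 7] cursor@4
After 4 (insert_after(90)): list=[8, 99, 4, 90, 5, 1, 6, 2, 7] cursor@4
After 5 (delete_current): list=[8, 99, 90, 5, 1, 6, 2, 7] cursor@90
After 6 (delete_current): list=[8, 99, 5, 1, 6, 2, 7] cursor@5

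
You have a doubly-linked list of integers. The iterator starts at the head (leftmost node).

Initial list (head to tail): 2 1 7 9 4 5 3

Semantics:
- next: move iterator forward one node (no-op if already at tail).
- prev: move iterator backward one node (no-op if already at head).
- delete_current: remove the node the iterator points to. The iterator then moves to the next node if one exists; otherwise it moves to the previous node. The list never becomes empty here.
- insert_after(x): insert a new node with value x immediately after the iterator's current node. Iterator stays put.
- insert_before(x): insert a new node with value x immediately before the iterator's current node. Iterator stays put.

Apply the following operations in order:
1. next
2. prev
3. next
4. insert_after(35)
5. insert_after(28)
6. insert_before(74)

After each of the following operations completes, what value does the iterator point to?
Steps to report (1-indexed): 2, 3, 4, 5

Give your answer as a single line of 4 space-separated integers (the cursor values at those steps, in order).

Answer: 2 1 1 1

Derivation:
After 1 (next): list=[2, 1, 7, 9, 4, 5, 3] cursor@1
After 2 (prev): list=[2, 1, 7, 9, 4, 5, 3] cursor@2
After 3 (next): list=[2, 1, 7, 9, 4, 5, 3] cursor@1
After 4 (insert_after(35)): list=[2, 1, 35, 7, 9, 4, 5, 3] cursor@1
After 5 (insert_after(28)): list=[2, 1, 28, 35, 7, 9, 4, 5, 3] cursor@1
After 6 (insert_before(74)): list=[2, 74, 1, 28, 35, 7, 9, 4, 5, 3] cursor@1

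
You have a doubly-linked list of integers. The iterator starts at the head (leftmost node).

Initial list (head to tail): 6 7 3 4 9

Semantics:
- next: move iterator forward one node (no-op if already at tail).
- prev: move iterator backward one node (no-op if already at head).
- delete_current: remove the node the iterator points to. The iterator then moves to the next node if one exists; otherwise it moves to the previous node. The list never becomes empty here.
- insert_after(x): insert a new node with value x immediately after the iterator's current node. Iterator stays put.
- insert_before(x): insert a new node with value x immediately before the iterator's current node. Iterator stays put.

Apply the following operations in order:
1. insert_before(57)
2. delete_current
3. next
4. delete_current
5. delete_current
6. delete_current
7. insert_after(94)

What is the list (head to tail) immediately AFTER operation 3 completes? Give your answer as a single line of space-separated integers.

After 1 (insert_before(57)): list=[57, 6, 7, 3, 4, 9] cursor@6
After 2 (delete_current): list=[57, 7, 3, 4, 9] cursor@7
After 3 (next): list=[57, 7, 3, 4, 9] cursor@3

Answer: 57 7 3 4 9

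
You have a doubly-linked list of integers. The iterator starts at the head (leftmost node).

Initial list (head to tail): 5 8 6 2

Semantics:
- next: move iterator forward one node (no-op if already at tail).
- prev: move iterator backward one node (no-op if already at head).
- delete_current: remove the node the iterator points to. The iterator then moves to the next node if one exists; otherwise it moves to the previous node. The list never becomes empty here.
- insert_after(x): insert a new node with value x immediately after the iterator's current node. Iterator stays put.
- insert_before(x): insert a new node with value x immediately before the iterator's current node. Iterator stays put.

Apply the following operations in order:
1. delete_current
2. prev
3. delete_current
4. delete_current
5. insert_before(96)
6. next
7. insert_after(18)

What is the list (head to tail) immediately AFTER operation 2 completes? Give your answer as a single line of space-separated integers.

After 1 (delete_current): list=[8, 6, 2] cursor@8
After 2 (prev): list=[8, 6, 2] cursor@8

Answer: 8 6 2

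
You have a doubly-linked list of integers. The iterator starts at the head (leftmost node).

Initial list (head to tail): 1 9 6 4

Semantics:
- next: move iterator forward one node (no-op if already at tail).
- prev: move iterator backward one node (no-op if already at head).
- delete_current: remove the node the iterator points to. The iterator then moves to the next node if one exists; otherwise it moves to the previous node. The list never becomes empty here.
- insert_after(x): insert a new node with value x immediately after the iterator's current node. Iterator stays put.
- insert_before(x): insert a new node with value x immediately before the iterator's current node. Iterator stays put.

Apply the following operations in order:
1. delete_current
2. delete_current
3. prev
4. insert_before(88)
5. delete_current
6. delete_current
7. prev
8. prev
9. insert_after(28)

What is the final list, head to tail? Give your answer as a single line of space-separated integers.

Answer: 88 28

Derivation:
After 1 (delete_current): list=[9, 6, 4] cursor@9
After 2 (delete_current): list=[6, 4] cursor@6
After 3 (prev): list=[6, 4] cursor@6
After 4 (insert_before(88)): list=[88, 6, 4] cursor@6
After 5 (delete_current): list=[88, 4] cursor@4
After 6 (delete_current): list=[88] cursor@88
After 7 (prev): list=[88] cursor@88
After 8 (prev): list=[88] cursor@88
After 9 (insert_after(28)): list=[88, 28] cursor@88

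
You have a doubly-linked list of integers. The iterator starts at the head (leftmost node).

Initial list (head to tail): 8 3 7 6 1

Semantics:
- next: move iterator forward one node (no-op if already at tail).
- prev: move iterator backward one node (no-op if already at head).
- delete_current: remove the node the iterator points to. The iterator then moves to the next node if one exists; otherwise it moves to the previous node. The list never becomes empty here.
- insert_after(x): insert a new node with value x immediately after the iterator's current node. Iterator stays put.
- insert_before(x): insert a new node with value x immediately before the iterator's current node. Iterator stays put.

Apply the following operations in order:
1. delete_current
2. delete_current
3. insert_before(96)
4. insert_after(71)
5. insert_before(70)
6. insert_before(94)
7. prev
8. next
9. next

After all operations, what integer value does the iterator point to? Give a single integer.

Answer: 71

Derivation:
After 1 (delete_current): list=[3, 7, 6, 1] cursor@3
After 2 (delete_current): list=[7, 6, 1] cursor@7
After 3 (insert_before(96)): list=[96, 7, 6, 1] cursor@7
After 4 (insert_after(71)): list=[96, 7, 71, 6, 1] cursor@7
After 5 (insert_before(70)): list=[96, 70, 7, 71, 6, 1] cursor@7
After 6 (insert_before(94)): list=[96, 70, 94, 7, 71, 6, 1] cursor@7
After 7 (prev): list=[96, 70, 94, 7, 71, 6, 1] cursor@94
After 8 (next): list=[96, 70, 94, 7, 71, 6, 1] cursor@7
After 9 (next): list=[96, 70, 94, 7, 71, 6, 1] cursor@71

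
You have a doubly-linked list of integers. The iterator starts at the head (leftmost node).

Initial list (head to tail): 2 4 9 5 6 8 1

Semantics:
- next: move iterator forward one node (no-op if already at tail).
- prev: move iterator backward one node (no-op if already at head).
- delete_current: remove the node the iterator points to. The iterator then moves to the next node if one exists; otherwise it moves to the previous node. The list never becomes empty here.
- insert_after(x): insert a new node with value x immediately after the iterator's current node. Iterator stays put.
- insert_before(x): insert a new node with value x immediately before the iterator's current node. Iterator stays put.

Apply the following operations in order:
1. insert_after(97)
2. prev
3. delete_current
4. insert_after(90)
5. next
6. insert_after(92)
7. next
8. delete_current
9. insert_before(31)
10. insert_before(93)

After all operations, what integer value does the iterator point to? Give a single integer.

After 1 (insert_after(97)): list=[2, 97, 4, 9, 5, 6, 8, 1] cursor@2
After 2 (prev): list=[2, 97, 4, 9, 5, 6, 8, 1] cursor@2
After 3 (delete_current): list=[97, 4, 9, 5, 6, 8, 1] cursor@97
After 4 (insert_after(90)): list=[97, 90, 4, 9, 5, 6, 8, 1] cursor@97
After 5 (next): list=[97, 90, 4, 9, 5, 6, 8, 1] cursor@90
After 6 (insert_after(92)): list=[97, 90, 92, 4, 9, 5, 6, 8, 1] cursor@90
After 7 (next): list=[97, 90, 92, 4, 9, 5, 6, 8, 1] cursor@92
After 8 (delete_current): list=[97, 90, 4, 9, 5, 6, 8, 1] cursor@4
After 9 (insert_before(31)): list=[97, 90, 31, 4, 9, 5, 6, 8, 1] cursor@4
After 10 (insert_before(93)): list=[97, 90, 31, 93, 4, 9, 5, 6, 8, 1] cursor@4

Answer: 4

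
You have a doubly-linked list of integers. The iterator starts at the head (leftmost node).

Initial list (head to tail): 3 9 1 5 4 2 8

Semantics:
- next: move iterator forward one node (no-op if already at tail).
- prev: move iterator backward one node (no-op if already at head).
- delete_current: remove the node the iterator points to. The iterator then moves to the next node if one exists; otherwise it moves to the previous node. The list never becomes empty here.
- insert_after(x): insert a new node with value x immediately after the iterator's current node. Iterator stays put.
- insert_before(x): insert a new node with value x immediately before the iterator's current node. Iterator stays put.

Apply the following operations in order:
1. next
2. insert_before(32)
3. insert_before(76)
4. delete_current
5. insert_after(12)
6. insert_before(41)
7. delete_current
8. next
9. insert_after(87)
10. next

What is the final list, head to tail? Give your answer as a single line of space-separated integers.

Answer: 3 32 76 41 12 5 87 4 2 8

Derivation:
After 1 (next): list=[3, 9, 1, 5, 4, 2, 8] cursor@9
After 2 (insert_before(32)): list=[3, 32, 9, 1, 5, 4, 2, 8] cursor@9
After 3 (insert_before(76)): list=[3, 32, 76, 9, 1, 5, 4, 2, 8] cursor@9
After 4 (delete_current): list=[3, 32, 76, 1, 5, 4, 2, 8] cursor@1
After 5 (insert_after(12)): list=[3, 32, 76, 1, 12, 5, 4, 2, 8] cursor@1
After 6 (insert_before(41)): list=[3, 32, 76, 41, 1, 12, 5, 4, 2, 8] cursor@1
After 7 (delete_current): list=[3, 32, 76, 41, 12, 5, 4, 2, 8] cursor@12
After 8 (next): list=[3, 32, 76, 41, 12, 5, 4, 2, 8] cursor@5
After 9 (insert_after(87)): list=[3, 32, 76, 41, 12, 5, 87, 4, 2, 8] cursor@5
After 10 (next): list=[3, 32, 76, 41, 12, 5, 87, 4, 2, 8] cursor@87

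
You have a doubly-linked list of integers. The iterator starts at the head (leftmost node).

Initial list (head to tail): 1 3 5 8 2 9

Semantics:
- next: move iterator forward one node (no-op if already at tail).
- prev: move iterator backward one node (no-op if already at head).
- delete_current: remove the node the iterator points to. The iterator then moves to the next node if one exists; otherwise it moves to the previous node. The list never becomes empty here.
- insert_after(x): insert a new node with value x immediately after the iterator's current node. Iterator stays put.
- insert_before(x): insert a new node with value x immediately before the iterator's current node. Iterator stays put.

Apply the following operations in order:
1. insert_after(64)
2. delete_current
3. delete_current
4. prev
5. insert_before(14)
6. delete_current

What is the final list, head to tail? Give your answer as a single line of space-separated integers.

Answer: 14 5 8 2 9

Derivation:
After 1 (insert_after(64)): list=[1, 64, 3, 5, 8, 2, 9] cursor@1
After 2 (delete_current): list=[64, 3, 5, 8, 2, 9] cursor@64
After 3 (delete_current): list=[3, 5, 8, 2, 9] cursor@3
After 4 (prev): list=[3, 5, 8, 2, 9] cursor@3
After 5 (insert_before(14)): list=[14, 3, 5, 8, 2, 9] cursor@3
After 6 (delete_current): list=[14, 5, 8, 2, 9] cursor@5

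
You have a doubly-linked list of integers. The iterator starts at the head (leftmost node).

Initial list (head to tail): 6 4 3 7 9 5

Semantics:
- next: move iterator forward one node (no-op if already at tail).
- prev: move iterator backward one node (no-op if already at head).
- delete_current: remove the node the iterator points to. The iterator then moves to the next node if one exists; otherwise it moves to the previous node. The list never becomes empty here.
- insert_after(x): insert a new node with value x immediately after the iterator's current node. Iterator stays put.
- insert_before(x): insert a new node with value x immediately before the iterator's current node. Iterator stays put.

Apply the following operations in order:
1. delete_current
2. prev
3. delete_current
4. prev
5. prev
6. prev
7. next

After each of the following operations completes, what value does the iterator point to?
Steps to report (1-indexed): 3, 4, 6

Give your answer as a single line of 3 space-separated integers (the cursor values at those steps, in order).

Answer: 3 3 3

Derivation:
After 1 (delete_current): list=[4, 3, 7, 9, 5] cursor@4
After 2 (prev): list=[4, 3, 7, 9, 5] cursor@4
After 3 (delete_current): list=[3, 7, 9, 5] cursor@3
After 4 (prev): list=[3, 7, 9, 5] cursor@3
After 5 (prev): list=[3, 7, 9, 5] cursor@3
After 6 (prev): list=[3, 7, 9, 5] cursor@3
After 7 (next): list=[3, 7, 9, 5] cursor@7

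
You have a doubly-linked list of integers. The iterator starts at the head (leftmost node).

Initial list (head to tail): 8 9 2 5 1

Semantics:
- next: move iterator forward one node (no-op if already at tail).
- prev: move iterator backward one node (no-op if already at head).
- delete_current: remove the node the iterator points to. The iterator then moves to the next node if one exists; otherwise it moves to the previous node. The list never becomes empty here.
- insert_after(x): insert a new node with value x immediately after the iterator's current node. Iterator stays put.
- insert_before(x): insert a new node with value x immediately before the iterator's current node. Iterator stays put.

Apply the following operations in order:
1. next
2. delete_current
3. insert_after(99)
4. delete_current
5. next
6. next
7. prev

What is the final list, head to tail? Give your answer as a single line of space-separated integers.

After 1 (next): list=[8, 9, 2, 5, 1] cursor@9
After 2 (delete_current): list=[8, 2, 5, 1] cursor@2
After 3 (insert_after(99)): list=[8, 2, 99, 5, 1] cursor@2
After 4 (delete_current): list=[8, 99, 5, 1] cursor@99
After 5 (next): list=[8, 99, 5, 1] cursor@5
After 6 (next): list=[8, 99, 5, 1] cursor@1
After 7 (prev): list=[8, 99, 5, 1] cursor@5

Answer: 8 99 5 1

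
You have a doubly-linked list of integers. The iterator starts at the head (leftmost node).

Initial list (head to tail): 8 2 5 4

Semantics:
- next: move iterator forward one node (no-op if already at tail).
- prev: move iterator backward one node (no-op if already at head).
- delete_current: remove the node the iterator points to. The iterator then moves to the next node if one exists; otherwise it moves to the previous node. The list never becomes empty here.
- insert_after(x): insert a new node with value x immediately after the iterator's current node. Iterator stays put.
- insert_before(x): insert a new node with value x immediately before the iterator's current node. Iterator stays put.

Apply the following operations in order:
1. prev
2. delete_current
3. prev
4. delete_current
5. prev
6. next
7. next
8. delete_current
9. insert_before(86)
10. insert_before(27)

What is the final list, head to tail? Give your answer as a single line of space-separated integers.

Answer: 86 27 5

Derivation:
After 1 (prev): list=[8, 2, 5, 4] cursor@8
After 2 (delete_current): list=[2, 5, 4] cursor@2
After 3 (prev): list=[2, 5, 4] cursor@2
After 4 (delete_current): list=[5, 4] cursor@5
After 5 (prev): list=[5, 4] cursor@5
After 6 (next): list=[5, 4] cursor@4
After 7 (next): list=[5, 4] cursor@4
After 8 (delete_current): list=[5] cursor@5
After 9 (insert_before(86)): list=[86, 5] cursor@5
After 10 (insert_before(27)): list=[86, 27, 5] cursor@5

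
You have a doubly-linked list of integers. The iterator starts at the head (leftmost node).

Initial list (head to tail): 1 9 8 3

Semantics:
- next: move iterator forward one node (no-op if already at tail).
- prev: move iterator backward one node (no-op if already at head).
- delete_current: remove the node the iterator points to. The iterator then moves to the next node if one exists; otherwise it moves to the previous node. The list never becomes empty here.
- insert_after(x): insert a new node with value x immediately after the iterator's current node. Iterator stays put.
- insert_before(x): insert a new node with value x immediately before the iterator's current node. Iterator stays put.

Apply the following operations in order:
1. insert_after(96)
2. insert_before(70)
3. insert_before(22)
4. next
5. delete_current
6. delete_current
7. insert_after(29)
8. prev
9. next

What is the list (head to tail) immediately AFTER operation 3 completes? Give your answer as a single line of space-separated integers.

After 1 (insert_after(96)): list=[1, 96, 9, 8, 3] cursor@1
After 2 (insert_before(70)): list=[70, 1, 96, 9, 8, 3] cursor@1
After 3 (insert_before(22)): list=[70, 22, 1, 96, 9, 8, 3] cursor@1

Answer: 70 22 1 96 9 8 3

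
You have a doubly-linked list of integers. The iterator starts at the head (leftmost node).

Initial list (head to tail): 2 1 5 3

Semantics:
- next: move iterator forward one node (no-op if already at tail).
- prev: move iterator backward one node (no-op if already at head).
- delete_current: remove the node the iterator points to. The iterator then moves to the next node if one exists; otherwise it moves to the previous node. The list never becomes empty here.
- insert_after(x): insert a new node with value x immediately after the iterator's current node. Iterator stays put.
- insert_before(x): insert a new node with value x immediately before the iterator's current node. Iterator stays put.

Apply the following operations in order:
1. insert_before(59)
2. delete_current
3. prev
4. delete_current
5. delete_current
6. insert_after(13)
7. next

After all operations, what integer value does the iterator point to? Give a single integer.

Answer: 13

Derivation:
After 1 (insert_before(59)): list=[59, 2, 1, 5, 3] cursor@2
After 2 (delete_current): list=[59, 1, 5, 3] cursor@1
After 3 (prev): list=[59, 1, 5, 3] cursor@59
After 4 (delete_current): list=[1, 5, 3] cursor@1
After 5 (delete_current): list=[5, 3] cursor@5
After 6 (insert_after(13)): list=[5, 13, 3] cursor@5
After 7 (next): list=[5, 13, 3] cursor@13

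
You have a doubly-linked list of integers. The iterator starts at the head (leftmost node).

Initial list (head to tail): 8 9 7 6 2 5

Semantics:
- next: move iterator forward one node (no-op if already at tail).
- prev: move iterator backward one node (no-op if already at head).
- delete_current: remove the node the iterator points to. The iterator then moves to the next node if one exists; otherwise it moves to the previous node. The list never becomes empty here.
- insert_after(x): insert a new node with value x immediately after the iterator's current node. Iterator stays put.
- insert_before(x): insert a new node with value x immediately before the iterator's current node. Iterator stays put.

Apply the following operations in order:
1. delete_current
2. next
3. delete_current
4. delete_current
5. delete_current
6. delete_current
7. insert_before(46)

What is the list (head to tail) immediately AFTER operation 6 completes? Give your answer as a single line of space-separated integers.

Answer: 9

Derivation:
After 1 (delete_current): list=[9, 7, 6, 2, 5] cursor@9
After 2 (next): list=[9, 7, 6, 2, 5] cursor@7
After 3 (delete_current): list=[9, 6, 2, 5] cursor@6
After 4 (delete_current): list=[9, 2, 5] cursor@2
After 5 (delete_current): list=[9, 5] cursor@5
After 6 (delete_current): list=[9] cursor@9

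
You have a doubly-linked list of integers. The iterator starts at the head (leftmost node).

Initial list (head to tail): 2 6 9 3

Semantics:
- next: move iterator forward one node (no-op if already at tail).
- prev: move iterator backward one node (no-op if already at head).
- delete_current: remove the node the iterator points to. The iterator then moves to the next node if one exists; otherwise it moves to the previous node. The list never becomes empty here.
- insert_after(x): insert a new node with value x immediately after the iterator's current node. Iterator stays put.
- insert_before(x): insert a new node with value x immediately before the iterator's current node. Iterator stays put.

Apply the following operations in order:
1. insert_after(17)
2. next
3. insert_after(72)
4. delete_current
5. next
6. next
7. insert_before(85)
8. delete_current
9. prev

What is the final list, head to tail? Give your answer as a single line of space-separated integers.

Answer: 2 72 6 85 3

Derivation:
After 1 (insert_after(17)): list=[2, 17, 6, 9, 3] cursor@2
After 2 (next): list=[2, 17, 6, 9, 3] cursor@17
After 3 (insert_after(72)): list=[2, 17, 72, 6, 9, 3] cursor@17
After 4 (delete_current): list=[2, 72, 6, 9, 3] cursor@72
After 5 (next): list=[2, 72, 6, 9, 3] cursor@6
After 6 (next): list=[2, 72, 6, 9, 3] cursor@9
After 7 (insert_before(85)): list=[2, 72, 6, 85, 9, 3] cursor@9
After 8 (delete_current): list=[2, 72, 6, 85, 3] cursor@3
After 9 (prev): list=[2, 72, 6, 85, 3] cursor@85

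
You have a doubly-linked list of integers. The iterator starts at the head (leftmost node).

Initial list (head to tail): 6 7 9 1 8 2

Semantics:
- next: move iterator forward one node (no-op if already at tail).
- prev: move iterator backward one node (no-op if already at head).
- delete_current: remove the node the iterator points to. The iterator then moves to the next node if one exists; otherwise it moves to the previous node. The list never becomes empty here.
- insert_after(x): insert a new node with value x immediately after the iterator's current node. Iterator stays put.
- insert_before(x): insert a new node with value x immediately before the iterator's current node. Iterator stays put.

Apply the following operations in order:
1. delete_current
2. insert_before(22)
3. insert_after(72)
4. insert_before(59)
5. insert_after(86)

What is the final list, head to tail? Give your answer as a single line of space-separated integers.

After 1 (delete_current): list=[7, 9, 1, 8, 2] cursor@7
After 2 (insert_before(22)): list=[22, 7, 9, 1, 8, 2] cursor@7
After 3 (insert_after(72)): list=[22, 7, 72, 9, 1, 8, 2] cursor@7
After 4 (insert_before(59)): list=[22, 59, 7, 72, 9, 1, 8, 2] cursor@7
After 5 (insert_after(86)): list=[22, 59, 7, 86, 72, 9, 1, 8, 2] cursor@7

Answer: 22 59 7 86 72 9 1 8 2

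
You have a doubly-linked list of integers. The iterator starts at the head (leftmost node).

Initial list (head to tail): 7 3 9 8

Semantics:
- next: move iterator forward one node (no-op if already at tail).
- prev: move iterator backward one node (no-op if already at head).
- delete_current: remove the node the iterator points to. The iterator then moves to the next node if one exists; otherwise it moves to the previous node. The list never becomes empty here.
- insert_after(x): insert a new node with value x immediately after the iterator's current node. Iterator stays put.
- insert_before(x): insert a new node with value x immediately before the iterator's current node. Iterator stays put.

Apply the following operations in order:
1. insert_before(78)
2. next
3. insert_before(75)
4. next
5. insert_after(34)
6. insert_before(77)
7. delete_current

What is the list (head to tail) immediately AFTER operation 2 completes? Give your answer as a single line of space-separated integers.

After 1 (insert_before(78)): list=[78, 7, 3, 9, 8] cursor@7
After 2 (next): list=[78, 7, 3, 9, 8] cursor@3

Answer: 78 7 3 9 8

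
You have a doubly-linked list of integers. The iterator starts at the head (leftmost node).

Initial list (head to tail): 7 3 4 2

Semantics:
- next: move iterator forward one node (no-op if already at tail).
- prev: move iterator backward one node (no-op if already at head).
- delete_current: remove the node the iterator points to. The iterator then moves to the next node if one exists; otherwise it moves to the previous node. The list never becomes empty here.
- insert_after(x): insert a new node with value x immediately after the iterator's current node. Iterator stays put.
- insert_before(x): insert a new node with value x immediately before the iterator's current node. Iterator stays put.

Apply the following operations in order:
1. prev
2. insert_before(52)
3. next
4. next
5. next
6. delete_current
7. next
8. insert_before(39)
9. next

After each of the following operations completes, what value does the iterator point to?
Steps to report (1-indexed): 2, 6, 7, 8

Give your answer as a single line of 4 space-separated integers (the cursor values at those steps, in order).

After 1 (prev): list=[7, 3, 4, 2] cursor@7
After 2 (insert_before(52)): list=[52, 7, 3, 4, 2] cursor@7
After 3 (next): list=[52, 7, 3, 4, 2] cursor@3
After 4 (next): list=[52, 7, 3, 4, 2] cursor@4
After 5 (next): list=[52, 7, 3, 4, 2] cursor@2
After 6 (delete_current): list=[52, 7, 3, 4] cursor@4
After 7 (next): list=[52, 7, 3, 4] cursor@4
After 8 (insert_before(39)): list=[52, 7, 3, 39, 4] cursor@4
After 9 (next): list=[52, 7, 3, 39, 4] cursor@4

Answer: 7 4 4 4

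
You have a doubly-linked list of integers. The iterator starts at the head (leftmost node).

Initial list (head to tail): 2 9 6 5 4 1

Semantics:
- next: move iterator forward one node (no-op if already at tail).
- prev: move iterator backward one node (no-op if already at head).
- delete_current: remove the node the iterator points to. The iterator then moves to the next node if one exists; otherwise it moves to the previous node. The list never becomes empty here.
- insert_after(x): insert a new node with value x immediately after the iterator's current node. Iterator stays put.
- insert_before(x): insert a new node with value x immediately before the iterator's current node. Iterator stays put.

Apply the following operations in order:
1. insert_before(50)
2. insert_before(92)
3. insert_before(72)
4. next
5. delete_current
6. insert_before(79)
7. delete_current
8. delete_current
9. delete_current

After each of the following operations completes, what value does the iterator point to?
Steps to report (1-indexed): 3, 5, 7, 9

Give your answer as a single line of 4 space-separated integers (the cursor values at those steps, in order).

Answer: 2 6 5 1

Derivation:
After 1 (insert_before(50)): list=[50, 2, 9, 6, 5, 4, 1] cursor@2
After 2 (insert_before(92)): list=[50, 92, 2, 9, 6, 5, 4, 1] cursor@2
After 3 (insert_before(72)): list=[50, 92, 72, 2, 9, 6, 5, 4, 1] cursor@2
After 4 (next): list=[50, 92, 72, 2, 9, 6, 5, 4, 1] cursor@9
After 5 (delete_current): list=[50, 92, 72, 2, 6, 5, 4, 1] cursor@6
After 6 (insert_before(79)): list=[50, 92, 72, 2, 79, 6, 5, 4, 1] cursor@6
After 7 (delete_current): list=[50, 92, 72, 2, 79, 5, 4, 1] cursor@5
After 8 (delete_current): list=[50, 92, 72, 2, 79, 4, 1] cursor@4
After 9 (delete_current): list=[50, 92, 72, 2, 79, 1] cursor@1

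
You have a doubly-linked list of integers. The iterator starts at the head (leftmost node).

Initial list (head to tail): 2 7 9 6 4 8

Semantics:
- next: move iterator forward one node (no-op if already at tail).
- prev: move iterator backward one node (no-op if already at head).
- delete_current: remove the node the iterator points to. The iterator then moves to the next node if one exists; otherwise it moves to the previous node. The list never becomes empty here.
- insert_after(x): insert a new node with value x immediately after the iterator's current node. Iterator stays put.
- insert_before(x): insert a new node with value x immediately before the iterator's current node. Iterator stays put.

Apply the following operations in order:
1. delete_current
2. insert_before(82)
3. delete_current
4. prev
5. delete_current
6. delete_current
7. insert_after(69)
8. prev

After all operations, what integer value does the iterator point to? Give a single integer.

Answer: 6

Derivation:
After 1 (delete_current): list=[7, 9, 6, 4, 8] cursor@7
After 2 (insert_before(82)): list=[82, 7, 9, 6, 4, 8] cursor@7
After 3 (delete_current): list=[82, 9, 6, 4, 8] cursor@9
After 4 (prev): list=[82, 9, 6, 4, 8] cursor@82
After 5 (delete_current): list=[9, 6, 4, 8] cursor@9
After 6 (delete_current): list=[6, 4, 8] cursor@6
After 7 (insert_after(69)): list=[6, 69, 4, 8] cursor@6
After 8 (prev): list=[6, 69, 4, 8] cursor@6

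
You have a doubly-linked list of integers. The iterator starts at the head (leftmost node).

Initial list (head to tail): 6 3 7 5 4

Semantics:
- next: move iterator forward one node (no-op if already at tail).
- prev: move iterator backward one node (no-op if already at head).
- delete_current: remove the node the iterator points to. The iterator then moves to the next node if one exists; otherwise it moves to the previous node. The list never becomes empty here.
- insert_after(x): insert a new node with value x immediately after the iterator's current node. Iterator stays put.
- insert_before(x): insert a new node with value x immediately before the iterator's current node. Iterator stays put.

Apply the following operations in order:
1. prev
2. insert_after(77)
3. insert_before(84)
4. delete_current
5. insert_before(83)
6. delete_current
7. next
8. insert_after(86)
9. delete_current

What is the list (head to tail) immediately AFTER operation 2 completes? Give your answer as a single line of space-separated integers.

Answer: 6 77 3 7 5 4

Derivation:
After 1 (prev): list=[6, 3, 7, 5, 4] cursor@6
After 2 (insert_after(77)): list=[6, 77, 3, 7, 5, 4] cursor@6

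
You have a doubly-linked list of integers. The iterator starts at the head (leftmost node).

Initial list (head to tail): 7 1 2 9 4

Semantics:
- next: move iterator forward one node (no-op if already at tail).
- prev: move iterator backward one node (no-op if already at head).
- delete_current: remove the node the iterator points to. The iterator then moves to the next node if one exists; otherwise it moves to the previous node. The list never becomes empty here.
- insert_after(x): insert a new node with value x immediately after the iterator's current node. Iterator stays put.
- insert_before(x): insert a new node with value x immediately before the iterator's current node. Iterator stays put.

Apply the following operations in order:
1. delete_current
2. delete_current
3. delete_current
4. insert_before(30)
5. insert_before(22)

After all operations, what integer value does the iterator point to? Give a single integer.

After 1 (delete_current): list=[1, 2, 9, 4] cursor@1
After 2 (delete_current): list=[2, 9, 4] cursor@2
After 3 (delete_current): list=[9, 4] cursor@9
After 4 (insert_before(30)): list=[30, 9, 4] cursor@9
After 5 (insert_before(22)): list=[30, 22, 9, 4] cursor@9

Answer: 9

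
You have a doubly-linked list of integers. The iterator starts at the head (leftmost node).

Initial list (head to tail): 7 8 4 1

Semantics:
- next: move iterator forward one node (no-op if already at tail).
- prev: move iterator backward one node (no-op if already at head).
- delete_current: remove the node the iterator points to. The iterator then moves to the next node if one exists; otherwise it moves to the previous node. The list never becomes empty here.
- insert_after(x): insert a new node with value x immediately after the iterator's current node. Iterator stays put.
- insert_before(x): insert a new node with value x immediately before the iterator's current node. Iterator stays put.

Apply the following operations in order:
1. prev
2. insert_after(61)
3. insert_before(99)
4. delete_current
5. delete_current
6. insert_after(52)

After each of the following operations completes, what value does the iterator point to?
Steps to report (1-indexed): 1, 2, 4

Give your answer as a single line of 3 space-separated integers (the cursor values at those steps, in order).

Answer: 7 7 61

Derivation:
After 1 (prev): list=[7, 8, 4, 1] cursor@7
After 2 (insert_after(61)): list=[7, 61, 8, 4, 1] cursor@7
After 3 (insert_before(99)): list=[99, 7, 61, 8, 4, 1] cursor@7
After 4 (delete_current): list=[99, 61, 8, 4, 1] cursor@61
After 5 (delete_current): list=[99, 8, 4, 1] cursor@8
After 6 (insert_after(52)): list=[99, 8, 52, 4, 1] cursor@8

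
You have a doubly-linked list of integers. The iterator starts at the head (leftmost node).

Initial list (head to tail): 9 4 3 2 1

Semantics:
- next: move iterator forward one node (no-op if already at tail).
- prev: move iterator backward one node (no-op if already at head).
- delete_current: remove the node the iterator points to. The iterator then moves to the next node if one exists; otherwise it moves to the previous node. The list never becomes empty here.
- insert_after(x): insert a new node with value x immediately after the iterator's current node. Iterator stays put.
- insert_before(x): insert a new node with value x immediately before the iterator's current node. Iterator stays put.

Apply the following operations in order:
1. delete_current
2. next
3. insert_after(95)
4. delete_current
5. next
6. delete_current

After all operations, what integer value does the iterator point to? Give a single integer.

Answer: 1

Derivation:
After 1 (delete_current): list=[4, 3, 2, 1] cursor@4
After 2 (next): list=[4, 3, 2, 1] cursor@3
After 3 (insert_after(95)): list=[4, 3, 95, 2, 1] cursor@3
After 4 (delete_current): list=[4, 95, 2, 1] cursor@95
After 5 (next): list=[4, 95, 2, 1] cursor@2
After 6 (delete_current): list=[4, 95, 1] cursor@1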